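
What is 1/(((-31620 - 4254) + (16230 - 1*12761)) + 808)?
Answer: -1/31597 ≈ -3.1649e-5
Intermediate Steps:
1/(((-31620 - 4254) + (16230 - 1*12761)) + 808) = 1/((-35874 + (16230 - 12761)) + 808) = 1/((-35874 + 3469) + 808) = 1/(-32405 + 808) = 1/(-31597) = -1/31597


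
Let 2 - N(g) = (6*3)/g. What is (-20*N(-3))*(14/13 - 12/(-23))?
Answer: -76480/299 ≈ -255.79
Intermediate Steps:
N(g) = 2 - 18/g (N(g) = 2 - 6*3/g = 2 - 18/g)
(-20*N(-3))*(14/13 - 12/(-23)) = (-20*(2 - 18/(-3)))*(14/13 - 12/(-23)) = (-20*(2 - 18*(-⅓)))*(14*(1/13) - 12*(-1/23)) = (-20*(2 + 6))*(14/13 + 12/23) = -20*8*(478/299) = -160*478/299 = -76480/299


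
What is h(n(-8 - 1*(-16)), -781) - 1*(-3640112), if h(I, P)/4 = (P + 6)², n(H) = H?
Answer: 6042612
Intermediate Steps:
h(I, P) = 4*(6 + P)² (h(I, P) = 4*(P + 6)² = 4*(6 + P)²)
h(n(-8 - 1*(-16)), -781) - 1*(-3640112) = 4*(6 - 781)² - 1*(-3640112) = 4*(-775)² + 3640112 = 4*600625 + 3640112 = 2402500 + 3640112 = 6042612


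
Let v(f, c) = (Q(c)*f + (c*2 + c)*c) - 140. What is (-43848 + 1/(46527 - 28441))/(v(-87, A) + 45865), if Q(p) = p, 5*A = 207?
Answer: -19825873175/21370905922 ≈ -0.92770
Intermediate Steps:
A = 207/5 (A = (1/5)*207 = 207/5 ≈ 41.400)
v(f, c) = -140 + 3*c**2 + c*f (v(f, c) = (c*f + (c*2 + c)*c) - 140 = (c*f + (2*c + c)*c) - 140 = (c*f + (3*c)*c) - 140 = (c*f + 3*c**2) - 140 = (3*c**2 + c*f) - 140 = -140 + 3*c**2 + c*f)
(-43848 + 1/(46527 - 28441))/(v(-87, A) + 45865) = (-43848 + 1/(46527 - 28441))/((-140 + 3*(207/5)**2 + (207/5)*(-87)) + 45865) = (-43848 + 1/18086)/((-140 + 3*(42849/25) - 18009/5) + 45865) = (-43848 + 1/18086)/((-140 + 128547/25 - 18009/5) + 45865) = -793034927/(18086*(35002/25 + 45865)) = -793034927/(18086*1181627/25) = -793034927/18086*25/1181627 = -19825873175/21370905922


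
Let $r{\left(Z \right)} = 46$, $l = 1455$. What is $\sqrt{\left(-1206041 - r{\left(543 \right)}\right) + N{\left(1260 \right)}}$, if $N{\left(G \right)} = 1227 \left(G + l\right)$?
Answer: $\sqrt{2125218} \approx 1457.8$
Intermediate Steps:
$N{\left(G \right)} = 1785285 + 1227 G$ ($N{\left(G \right)} = 1227 \left(G + 1455\right) = 1227 \left(1455 + G\right) = 1785285 + 1227 G$)
$\sqrt{\left(-1206041 - r{\left(543 \right)}\right) + N{\left(1260 \right)}} = \sqrt{\left(-1206041 - 46\right) + \left(1785285 + 1227 \cdot 1260\right)} = \sqrt{\left(-1206041 - 46\right) + \left(1785285 + 1546020\right)} = \sqrt{-1206087 + 3331305} = \sqrt{2125218}$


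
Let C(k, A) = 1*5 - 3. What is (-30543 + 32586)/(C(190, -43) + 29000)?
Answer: 2043/29002 ≈ 0.070443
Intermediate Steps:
C(k, A) = 2 (C(k, A) = 5 - 3 = 2)
(-30543 + 32586)/(C(190, -43) + 29000) = (-30543 + 32586)/(2 + 29000) = 2043/29002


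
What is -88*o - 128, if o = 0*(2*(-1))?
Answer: -128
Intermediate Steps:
o = 0 (o = 0*(-2) = 0)
-88*o - 128 = -88*0 - 128 = 0 - 128 = -128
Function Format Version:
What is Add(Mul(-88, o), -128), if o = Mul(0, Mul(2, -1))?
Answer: -128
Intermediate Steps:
o = 0 (o = Mul(0, -2) = 0)
Add(Mul(-88, o), -128) = Add(Mul(-88, 0), -128) = Add(0, -128) = -128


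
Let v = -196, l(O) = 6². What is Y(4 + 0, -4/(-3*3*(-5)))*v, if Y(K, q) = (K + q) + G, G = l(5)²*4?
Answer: -45757376/45 ≈ -1.0168e+6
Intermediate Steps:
l(O) = 36
G = 5184 (G = 36²*4 = 1296*4 = 5184)
Y(K, q) = 5184 + K + q (Y(K, q) = (K + q) + 5184 = 5184 + K + q)
Y(4 + 0, -4/(-3*3*(-5)))*v = (5184 + (4 + 0) - 4/(-3*3*(-5)))*(-196) = (5184 + 4 - 4/((-9*(-5))))*(-196) = (5184 + 4 - 4/45)*(-196) = (233456/45)*(-196) = -45757376/45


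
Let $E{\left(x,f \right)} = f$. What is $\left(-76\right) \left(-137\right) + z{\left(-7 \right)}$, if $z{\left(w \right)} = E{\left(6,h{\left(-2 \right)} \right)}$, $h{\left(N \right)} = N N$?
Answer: $10416$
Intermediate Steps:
$h{\left(N \right)} = N^{2}$
$z{\left(w \right)} = 4$ ($z{\left(w \right)} = \left(-2\right)^{2} = 4$)
$\left(-76\right) \left(-137\right) + z{\left(-7 \right)} = \left(-76\right) \left(-137\right) + 4 = 10412 + 4 = 10416$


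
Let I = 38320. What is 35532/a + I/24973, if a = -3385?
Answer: -757627436/84533605 ≈ -8.9624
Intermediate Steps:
35532/a + I/24973 = 35532/(-3385) + 38320/24973 = 35532*(-1/3385) + 38320*(1/24973) = -35532/3385 + 38320/24973 = -757627436/84533605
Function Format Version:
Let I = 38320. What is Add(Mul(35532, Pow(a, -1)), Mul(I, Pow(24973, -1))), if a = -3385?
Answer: Rational(-757627436, 84533605) ≈ -8.9624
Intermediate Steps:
Add(Mul(35532, Pow(a, -1)), Mul(I, Pow(24973, -1))) = Add(Mul(35532, Pow(-3385, -1)), Mul(38320, Pow(24973, -1))) = Add(Mul(35532, Rational(-1, 3385)), Mul(38320, Rational(1, 24973))) = Add(Rational(-35532, 3385), Rational(38320, 24973)) = Rational(-757627436, 84533605)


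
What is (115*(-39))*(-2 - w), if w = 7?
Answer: 40365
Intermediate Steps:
(115*(-39))*(-2 - w) = (115*(-39))*(-2 - 1*7) = -4485*(-2 - 7) = -4485*(-9) = 40365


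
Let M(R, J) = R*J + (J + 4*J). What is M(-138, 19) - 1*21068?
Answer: -23595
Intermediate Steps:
M(R, J) = 5*J + J*R (M(R, J) = J*R + 5*J = 5*J + J*R)
M(-138, 19) - 1*21068 = 19*(5 - 138) - 1*21068 = 19*(-133) - 21068 = -2527 - 21068 = -23595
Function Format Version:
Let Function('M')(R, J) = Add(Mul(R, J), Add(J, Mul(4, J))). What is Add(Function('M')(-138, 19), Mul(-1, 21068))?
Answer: -23595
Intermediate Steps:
Function('M')(R, J) = Add(Mul(5, J), Mul(J, R)) (Function('M')(R, J) = Add(Mul(J, R), Mul(5, J)) = Add(Mul(5, J), Mul(J, R)))
Add(Function('M')(-138, 19), Mul(-1, 21068)) = Add(Mul(19, Add(5, -138)), Mul(-1, 21068)) = Add(Mul(19, -133), -21068) = Add(-2527, -21068) = -23595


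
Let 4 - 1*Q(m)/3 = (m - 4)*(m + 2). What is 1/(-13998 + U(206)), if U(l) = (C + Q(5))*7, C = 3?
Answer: -1/14040 ≈ -7.1225e-5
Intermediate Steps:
Q(m) = 12 - 3*(-4 + m)*(2 + m) (Q(m) = 12 - 3*(m - 4)*(m + 2) = 12 - 3*(-4 + m)*(2 + m))
U(l) = -42 (U(l) = (3 + (36 - 3*5² + 6*5))*7 = (3 + (36 - 3*25 + 30))*7 = (3 + (36 - 75 + 30))*7 = (3 - 9)*7 = -6*7 = -42)
1/(-13998 + U(206)) = 1/(-13998 - 42) = 1/(-14040) = -1/14040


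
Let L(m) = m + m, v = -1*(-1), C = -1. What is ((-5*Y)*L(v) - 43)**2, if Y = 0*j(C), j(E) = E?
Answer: 1849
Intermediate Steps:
v = 1
Y = 0 (Y = 0*(-1) = 0)
L(m) = 2*m
((-5*Y)*L(v) - 43)**2 = ((-5*0)*(2*1) - 43)**2 = (0*2 - 43)**2 = (0 - 43)**2 = (-43)**2 = 1849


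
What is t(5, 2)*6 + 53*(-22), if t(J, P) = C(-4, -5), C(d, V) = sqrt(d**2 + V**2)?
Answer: -1166 + 6*sqrt(41) ≈ -1127.6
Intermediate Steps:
C(d, V) = sqrt(V**2 + d**2)
t(J, P) = sqrt(41) (t(J, P) = sqrt((-5)**2 + (-4)**2) = sqrt(25 + 16) = sqrt(41))
t(5, 2)*6 + 53*(-22) = sqrt(41)*6 + 53*(-22) = 6*sqrt(41) - 1166 = -1166 + 6*sqrt(41)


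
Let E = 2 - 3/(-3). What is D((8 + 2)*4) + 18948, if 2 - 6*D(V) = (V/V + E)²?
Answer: 56837/3 ≈ 18946.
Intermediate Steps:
E = 3 (E = 2 - 3*(-1)/3 = 2 - 1*(-1) = 2 + 1 = 3)
D(V) = -7/3 (D(V) = ⅓ - (V/V + 3)²/6 = ⅓ - (1 + 3)²/6 = ⅓ - ⅙*4² = ⅓ - ⅙*16 = ⅓ - 8/3 = -7/3)
D((8 + 2)*4) + 18948 = -7/3 + 18948 = 56837/3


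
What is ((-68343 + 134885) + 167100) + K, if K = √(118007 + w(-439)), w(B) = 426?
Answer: 233642 + 7*√2417 ≈ 2.3399e+5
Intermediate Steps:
K = 7*√2417 (K = √(118007 + 426) = √118433 = 7*√2417 ≈ 344.14)
((-68343 + 134885) + 167100) + K = ((-68343 + 134885) + 167100) + 7*√2417 = (66542 + 167100) + 7*√2417 = 233642 + 7*√2417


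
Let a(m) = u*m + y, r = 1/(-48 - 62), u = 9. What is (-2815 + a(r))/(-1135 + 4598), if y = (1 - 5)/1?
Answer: -310099/380930 ≈ -0.81406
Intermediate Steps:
r = -1/110 (r = 1/(-110) = -1/110 ≈ -0.0090909)
y = -4 (y = -4*1 = -4)
a(m) = -4 + 9*m (a(m) = 9*m - 4 = -4 + 9*m)
(-2815 + a(r))/(-1135 + 4598) = (-2815 + (-4 + 9*(-1/110)))/(-1135 + 4598) = (-2815 + (-4 - 9/110))/3463 = (-2815 - 449/110)*(1/3463) = -310099/110*1/3463 = -310099/380930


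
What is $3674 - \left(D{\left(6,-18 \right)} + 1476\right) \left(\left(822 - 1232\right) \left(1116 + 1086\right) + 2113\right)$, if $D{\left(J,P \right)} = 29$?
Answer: $1355567709$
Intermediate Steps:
$3674 - \left(D{\left(6,-18 \right)} + 1476\right) \left(\left(822 - 1232\right) \left(1116 + 1086\right) + 2113\right) = 3674 - \left(29 + 1476\right) \left(\left(822 - 1232\right) \left(1116 + 1086\right) + 2113\right) = 3674 - 1505 \left(\left(-410\right) 2202 + 2113\right) = 3674 - 1505 \left(-902820 + 2113\right) = 3674 - 1505 \left(-900707\right) = 3674 - -1355564035 = 3674 + 1355564035 = 1355567709$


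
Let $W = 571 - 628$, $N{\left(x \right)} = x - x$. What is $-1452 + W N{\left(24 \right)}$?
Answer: $-1452$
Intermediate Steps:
$N{\left(x \right)} = 0$
$W = -57$
$-1452 + W N{\left(24 \right)} = -1452 - 0 = -1452 + 0 = -1452$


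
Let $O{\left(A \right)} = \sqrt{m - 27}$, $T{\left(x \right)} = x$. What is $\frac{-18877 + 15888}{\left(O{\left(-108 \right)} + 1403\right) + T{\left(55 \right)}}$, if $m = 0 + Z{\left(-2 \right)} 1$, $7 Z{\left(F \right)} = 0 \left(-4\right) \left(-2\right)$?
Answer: $- \frac{161406}{78733} + \frac{2989 i \sqrt{3}}{708597} \approx -2.05 + 0.0073061 i$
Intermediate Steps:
$Z{\left(F \right)} = 0$ ($Z{\left(F \right)} = \frac{0 \left(-4\right) \left(-2\right)}{7} = \frac{0 \left(-2\right)}{7} = \frac{1}{7} \cdot 0 = 0$)
$m = 0$ ($m = 0 + 0 \cdot 1 = 0 + 0 = 0$)
$O{\left(A \right)} = 3 i \sqrt{3}$ ($O{\left(A \right)} = \sqrt{0 - 27} = \sqrt{-27} = 3 i \sqrt{3}$)
$\frac{-18877 + 15888}{\left(O{\left(-108 \right)} + 1403\right) + T{\left(55 \right)}} = \frac{-18877 + 15888}{\left(3 i \sqrt{3} + 1403\right) + 55} = - \frac{2989}{\left(1403 + 3 i \sqrt{3}\right) + 55} = - \frac{2989}{1458 + 3 i \sqrt{3}}$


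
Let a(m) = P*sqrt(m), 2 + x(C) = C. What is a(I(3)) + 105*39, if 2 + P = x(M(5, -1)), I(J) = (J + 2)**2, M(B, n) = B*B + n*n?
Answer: 4205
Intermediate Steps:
M(B, n) = B**2 + n**2
x(C) = -2 + C
I(J) = (2 + J)**2
P = 22 (P = -2 + (-2 + (5**2 + (-1)**2)) = -2 + (-2 + (25 + 1)) = -2 + (-2 + 26) = -2 + 24 = 22)
a(m) = 22*sqrt(m)
a(I(3)) + 105*39 = 22*sqrt((2 + 3)**2) + 105*39 = 22*sqrt(5**2) + 4095 = 22*sqrt(25) + 4095 = 22*5 + 4095 = 110 + 4095 = 4205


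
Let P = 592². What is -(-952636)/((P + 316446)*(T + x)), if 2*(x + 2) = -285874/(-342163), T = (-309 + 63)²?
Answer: 162978395834/6904450778024145 ≈ 2.3605e-5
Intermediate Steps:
P = 350464
T = 60516 (T = (-246)² = 60516)
x = -541389/342163 (x = -2 + (-285874/(-342163))/2 = -2 + (-285874*(-1/342163))/2 = -2 + (½)*(285874/342163) = -2 + 142937/342163 = -541389/342163 ≈ -1.5823)
-(-952636)/((P + 316446)*(T + x)) = -(-952636)/((350464 + 316446)*(60516 - 541389/342163)) = -(-952636)/(666910*(20705794719/342163)) = -(-952636)/13808901556048290/342163 = -(-952636)*342163/13808901556048290 = -1*(-162978395834/6904450778024145) = 162978395834/6904450778024145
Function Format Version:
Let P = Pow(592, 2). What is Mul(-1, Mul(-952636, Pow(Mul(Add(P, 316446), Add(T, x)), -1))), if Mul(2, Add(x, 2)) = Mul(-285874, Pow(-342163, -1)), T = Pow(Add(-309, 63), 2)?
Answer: Rational(162978395834, 6904450778024145) ≈ 2.3605e-5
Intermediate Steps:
P = 350464
T = 60516 (T = Pow(-246, 2) = 60516)
x = Rational(-541389, 342163) (x = Add(-2, Mul(Rational(1, 2), Mul(-285874, Pow(-342163, -1)))) = Add(-2, Mul(Rational(1, 2), Mul(-285874, Rational(-1, 342163)))) = Add(-2, Mul(Rational(1, 2), Rational(285874, 342163))) = Add(-2, Rational(142937, 342163)) = Rational(-541389, 342163) ≈ -1.5823)
Mul(-1, Mul(-952636, Pow(Mul(Add(P, 316446), Add(T, x)), -1))) = Mul(-1, Mul(-952636, Pow(Mul(Add(350464, 316446), Add(60516, Rational(-541389, 342163))), -1))) = Mul(-1, Mul(-952636, Pow(Mul(666910, Rational(20705794719, 342163)), -1))) = Mul(-1, Mul(-952636, Pow(Rational(13808901556048290, 342163), -1))) = Mul(-1, Mul(-952636, Rational(342163, 13808901556048290))) = Mul(-1, Rational(-162978395834, 6904450778024145)) = Rational(162978395834, 6904450778024145)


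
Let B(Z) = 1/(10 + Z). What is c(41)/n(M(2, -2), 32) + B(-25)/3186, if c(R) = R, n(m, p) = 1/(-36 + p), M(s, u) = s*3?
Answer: -7837561/47790 ≈ -164.00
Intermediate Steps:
M(s, u) = 3*s
c(41)/n(M(2, -2), 32) + B(-25)/3186 = 41/(1/(-36 + 32)) + 1/((10 - 25)*3186) = 41/(1/(-4)) + (1/3186)/(-15) = 41/(-1/4) - 1/15*1/3186 = 41*(-4) - 1/47790 = -164 - 1/47790 = -7837561/47790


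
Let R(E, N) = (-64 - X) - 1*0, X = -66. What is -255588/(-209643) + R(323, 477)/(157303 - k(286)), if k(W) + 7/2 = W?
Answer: 3822188080/3135071303 ≈ 1.2192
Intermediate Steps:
k(W) = -7/2 + W
R(E, N) = 2 (R(E, N) = (-64 - 1*(-66)) - 1*0 = (-64 + 66) + 0 = 2 + 0 = 2)
-255588/(-209643) + R(323, 477)/(157303 - k(286)) = -255588/(-209643) + 2/(157303 - (-7/2 + 286)) = -255588*(-1/209643) + 2/(157303 - 1*565/2) = 85196/69881 + 2/(157303 - 565/2) = 85196/69881 + 2/(314041/2) = 85196/69881 + 2*(2/314041) = 85196/69881 + 4/314041 = 3822188080/3135071303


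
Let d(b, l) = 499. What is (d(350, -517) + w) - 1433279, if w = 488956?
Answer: -943824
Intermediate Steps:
(d(350, -517) + w) - 1433279 = (499 + 488956) - 1433279 = 489455 - 1433279 = -943824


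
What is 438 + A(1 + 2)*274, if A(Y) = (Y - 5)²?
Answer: 1534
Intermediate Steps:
A(Y) = (-5 + Y)²
438 + A(1 + 2)*274 = 438 + (-5 + (1 + 2))²*274 = 438 + (-5 + 3)²*274 = 438 + (-2)²*274 = 438 + 4*274 = 438 + 1096 = 1534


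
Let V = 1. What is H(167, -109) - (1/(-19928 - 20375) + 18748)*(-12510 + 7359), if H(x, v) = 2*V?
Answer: 3892098992699/40303 ≈ 9.6571e+7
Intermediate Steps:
H(x, v) = 2 (H(x, v) = 2*1 = 2)
H(167, -109) - (1/(-19928 - 20375) + 18748)*(-12510 + 7359) = 2 - (1/(-19928 - 20375) + 18748)*(-12510 + 7359) = 2 - (1/(-40303) + 18748)*(-5151) = 2 - (-1/40303 + 18748)*(-5151) = 2 - 755600643*(-5151)/40303 = 2 - 1*(-3892098912093/40303) = 2 + 3892098912093/40303 = 3892098992699/40303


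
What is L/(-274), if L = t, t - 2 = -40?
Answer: 19/137 ≈ 0.13869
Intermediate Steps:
t = -38 (t = 2 - 40 = -38)
L = -38
L/(-274) = -38/(-274) = -1/274*(-38) = 19/137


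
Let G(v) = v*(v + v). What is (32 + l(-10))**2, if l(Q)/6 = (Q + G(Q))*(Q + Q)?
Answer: 518381824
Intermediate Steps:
G(v) = 2*v**2 (G(v) = v*(2*v) = 2*v**2)
l(Q) = 12*Q*(Q + 2*Q**2) (l(Q) = 6*((Q + 2*Q**2)*(Q + Q)) = 6*((Q + 2*Q**2)*(2*Q)) = 6*(2*Q*(Q + 2*Q**2)) = 12*Q*(Q + 2*Q**2))
(32 + l(-10))**2 = (32 + (-10)**2*(12 + 24*(-10)))**2 = (32 + 100*(12 - 240))**2 = (32 + 100*(-228))**2 = (32 - 22800)**2 = (-22768)**2 = 518381824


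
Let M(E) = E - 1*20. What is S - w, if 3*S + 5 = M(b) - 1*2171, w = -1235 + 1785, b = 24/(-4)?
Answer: -1284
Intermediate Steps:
b = -6 (b = 24*(-1/4) = -6)
M(E) = -20 + E (M(E) = E - 20 = -20 + E)
w = 550
S = -734 (S = -5/3 + ((-20 - 6) - 1*2171)/3 = -5/3 + (-26 - 2171)/3 = -5/3 + (1/3)*(-2197) = -5/3 - 2197/3 = -734)
S - w = -734 - 1*550 = -734 - 550 = -1284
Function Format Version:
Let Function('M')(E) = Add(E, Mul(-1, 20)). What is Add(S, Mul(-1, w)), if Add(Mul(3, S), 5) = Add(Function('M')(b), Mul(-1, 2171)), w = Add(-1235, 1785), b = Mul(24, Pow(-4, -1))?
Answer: -1284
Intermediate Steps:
b = -6 (b = Mul(24, Rational(-1, 4)) = -6)
Function('M')(E) = Add(-20, E) (Function('M')(E) = Add(E, -20) = Add(-20, E))
w = 550
S = -734 (S = Add(Rational(-5, 3), Mul(Rational(1, 3), Add(Add(-20, -6), Mul(-1, 2171)))) = Add(Rational(-5, 3), Mul(Rational(1, 3), Add(-26, -2171))) = Add(Rational(-5, 3), Mul(Rational(1, 3), -2197)) = Add(Rational(-5, 3), Rational(-2197, 3)) = -734)
Add(S, Mul(-1, w)) = Add(-734, Mul(-1, 550)) = Add(-734, -550) = -1284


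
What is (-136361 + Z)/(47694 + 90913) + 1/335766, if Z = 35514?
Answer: -33860855195/46539517962 ≈ -0.72757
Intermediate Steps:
(-136361 + Z)/(47694 + 90913) + 1/335766 = (-136361 + 35514)/(47694 + 90913) + 1/335766 = -100847/138607 + 1/335766 = -33860855195/46539517962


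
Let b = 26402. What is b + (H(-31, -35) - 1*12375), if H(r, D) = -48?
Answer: 13979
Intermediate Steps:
b + (H(-31, -35) - 1*12375) = 26402 + (-48 - 1*12375) = 26402 + (-48 - 12375) = 26402 - 12423 = 13979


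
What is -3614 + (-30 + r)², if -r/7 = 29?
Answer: 50675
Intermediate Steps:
r = -203 (r = -7*29 = -203)
-3614 + (-30 + r)² = -3614 + (-30 - 203)² = -3614 + (-233)² = -3614 + 54289 = 50675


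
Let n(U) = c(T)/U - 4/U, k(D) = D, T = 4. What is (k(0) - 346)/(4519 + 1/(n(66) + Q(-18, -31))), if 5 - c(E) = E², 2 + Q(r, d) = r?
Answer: -153970/2010933 ≈ -0.076566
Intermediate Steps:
Q(r, d) = -2 + r
c(E) = 5 - E²
n(U) = -15/U (n(U) = (5 - 1*4²)/U - 4/U = (5 - 1*16)/U - 4/U = (5 - 16)/U - 4/U = -11/U - 4/U = -15/U)
(k(0) - 346)/(4519 + 1/(n(66) + Q(-18, -31))) = (0 - 346)/(4519 + 1/(-15/66 + (-2 - 18))) = -346/(4519 + 1/(-15*1/66 - 20)) = -346/(4519 + 1/(-5/22 - 20)) = -346/(4519 + 1/(-445/22)) = -346/(4519 - 22/445) = -346/2010933/445 = -346*445/2010933 = -153970/2010933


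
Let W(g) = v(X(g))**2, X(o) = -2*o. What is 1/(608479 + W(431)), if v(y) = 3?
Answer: 1/608488 ≈ 1.6434e-6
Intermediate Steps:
W(g) = 9 (W(g) = 3**2 = 9)
1/(608479 + W(431)) = 1/(608479 + 9) = 1/608488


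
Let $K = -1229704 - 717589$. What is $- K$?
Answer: $1947293$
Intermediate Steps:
$K = -1947293$
$- K = \left(-1\right) \left(-1947293\right) = 1947293$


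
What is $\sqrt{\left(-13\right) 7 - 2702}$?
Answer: $7 i \sqrt{57} \approx 52.849 i$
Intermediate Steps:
$\sqrt{\left(-13\right) 7 - 2702} = \sqrt{-91 - 2702} = \sqrt{-2793} = 7 i \sqrt{57}$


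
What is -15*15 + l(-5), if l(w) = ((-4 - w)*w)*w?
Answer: -200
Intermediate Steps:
l(w) = w²*(-4 - w) (l(w) = (w*(-4 - w))*w = w²*(-4 - w))
-15*15 + l(-5) = -15*15 + (-5)²*(-4 - 1*(-5)) = -225 + 25*(-4 + 5) = -225 + 25*1 = -225 + 25 = -200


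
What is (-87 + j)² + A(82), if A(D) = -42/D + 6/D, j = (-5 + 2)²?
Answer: 249426/41 ≈ 6083.6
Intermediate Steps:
j = 9 (j = (-3)² = 9)
A(D) = -36/D
(-87 + j)² + A(82) = (-87 + 9)² - 36/82 = (-78)² - 36*1/82 = 6084 - 18/41 = 249426/41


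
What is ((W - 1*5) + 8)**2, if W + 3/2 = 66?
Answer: 18225/4 ≈ 4556.3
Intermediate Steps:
W = 129/2 (W = -3/2 + 66 = 129/2 ≈ 64.500)
((W - 1*5) + 8)**2 = ((129/2 - 1*5) + 8)**2 = ((129/2 - 5) + 8)**2 = (119/2 + 8)**2 = (135/2)**2 = 18225/4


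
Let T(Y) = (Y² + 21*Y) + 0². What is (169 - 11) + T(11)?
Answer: 510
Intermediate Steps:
T(Y) = Y² + 21*Y (T(Y) = (Y² + 21*Y) + 0 = Y² + 21*Y)
(169 - 11) + T(11) = (169 - 11) + 11*(21 + 11) = 158 + 11*32 = 158 + 352 = 510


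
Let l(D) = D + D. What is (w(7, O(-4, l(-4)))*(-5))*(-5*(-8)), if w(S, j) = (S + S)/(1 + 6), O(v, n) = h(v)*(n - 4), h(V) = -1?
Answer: -400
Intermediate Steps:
l(D) = 2*D
O(v, n) = 4 - n (O(v, n) = -(n - 4) = -(-4 + n) = 4 - n)
w(S, j) = 2*S/7 (w(S, j) = (2*S)/7 = (2*S)*(1/7) = 2*S/7)
(w(7, O(-4, l(-4)))*(-5))*(-5*(-8)) = (((2/7)*7)*(-5))*(-5*(-8)) = (2*(-5))*40 = -10*40 = -400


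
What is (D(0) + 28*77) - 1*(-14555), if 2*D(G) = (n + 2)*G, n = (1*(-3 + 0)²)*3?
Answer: 16711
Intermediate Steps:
n = 27 (n = (1*(-3)²)*3 = (1*9)*3 = 9*3 = 27)
D(G) = 29*G/2 (D(G) = ((27 + 2)*G)/2 = (29*G)/2 = 29*G/2)
(D(0) + 28*77) - 1*(-14555) = ((29/2)*0 + 28*77) - 1*(-14555) = (0 + 2156) + 14555 = 2156 + 14555 = 16711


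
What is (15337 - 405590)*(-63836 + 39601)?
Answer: 9457781455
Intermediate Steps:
(15337 - 405590)*(-63836 + 39601) = -390253*(-24235) = 9457781455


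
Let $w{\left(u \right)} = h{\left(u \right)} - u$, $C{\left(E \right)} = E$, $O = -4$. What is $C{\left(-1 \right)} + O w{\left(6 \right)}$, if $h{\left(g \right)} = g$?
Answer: $-1$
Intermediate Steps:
$w{\left(u \right)} = 0$ ($w{\left(u \right)} = u - u = 0$)
$C{\left(-1 \right)} + O w{\left(6 \right)} = -1 - 0 = -1 + 0 = -1$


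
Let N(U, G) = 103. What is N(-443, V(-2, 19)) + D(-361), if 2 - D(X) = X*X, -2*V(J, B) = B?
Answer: -130216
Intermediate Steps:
V(J, B) = -B/2
D(X) = 2 - X**2 (D(X) = 2 - X*X = 2 - X**2)
N(-443, V(-2, 19)) + D(-361) = 103 + (2 - 1*(-361)**2) = 103 + (2 - 1*130321) = 103 + (2 - 130321) = 103 - 130319 = -130216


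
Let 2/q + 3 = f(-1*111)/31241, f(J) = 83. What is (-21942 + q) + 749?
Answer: -992287501/46820 ≈ -21194.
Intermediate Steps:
q = -31241/46820 (q = 2/(-3 + 83/31241) = 2/(-93640/31241) = 2*(-31241/93640) = -31241/46820 ≈ -0.66726)
(-21942 + q) + 749 = (-21942 - 31241/46820) + 749 = -1027355681/46820 + 749 = -992287501/46820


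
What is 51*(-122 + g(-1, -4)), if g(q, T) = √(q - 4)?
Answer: -6222 + 51*I*√5 ≈ -6222.0 + 114.04*I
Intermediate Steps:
g(q, T) = √(-4 + q)
51*(-122 + g(-1, -4)) = 51*(-122 + √(-4 - 1)) = 51*(-122 + √(-5)) = 51*(-122 + I*√5) = -6222 + 51*I*√5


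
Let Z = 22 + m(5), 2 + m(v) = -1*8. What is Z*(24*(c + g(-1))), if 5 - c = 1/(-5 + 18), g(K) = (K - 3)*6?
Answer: -71424/13 ≈ -5494.2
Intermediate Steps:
m(v) = -10 (m(v) = -2 - 1*8 = -2 - 8 = -10)
g(K) = -18 + 6*K (g(K) = (-3 + K)*6 = -18 + 6*K)
c = 64/13 (c = 5 - 1/(-5 + 18) = 5 - 1/13 = 64/13 ≈ 4.9231)
Z = 12 (Z = 22 - 10 = 12)
Z*(24*(c + g(-1))) = 12*(24*(64/13 + (-18 + 6*(-1)))) = 12*(24*(64/13 + (-18 - 6))) = 12*(24*(64/13 - 24)) = 12*(24*(-248/13)) = 12*(-5952/13) = -71424/13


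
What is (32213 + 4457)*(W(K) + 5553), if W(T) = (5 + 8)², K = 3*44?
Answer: 209825740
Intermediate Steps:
K = 132
W(T) = 169 (W(T) = 13² = 169)
(32213 + 4457)*(W(K) + 5553) = (32213 + 4457)*(169 + 5553) = 36670*5722 = 209825740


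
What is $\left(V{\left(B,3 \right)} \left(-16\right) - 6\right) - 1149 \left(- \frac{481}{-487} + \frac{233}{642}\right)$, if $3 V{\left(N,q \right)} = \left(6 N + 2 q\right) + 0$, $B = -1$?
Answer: $- \frac{162355867}{104218} \approx -1557.8$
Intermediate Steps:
$V{\left(N,q \right)} = 2 N + \frac{2 q}{3}$ ($V{\left(N,q \right)} = \frac{\left(6 N + 2 q\right) + 0}{3} = \frac{\left(2 q + 6 N\right) + 0}{3} = \frac{2 q + 6 N}{3} = 2 N + \frac{2 q}{3}$)
$\left(V{\left(B,3 \right)} \left(-16\right) - 6\right) - 1149 \left(- \frac{481}{-487} + \frac{233}{642}\right) = \left(\left(2 \left(-1\right) + \frac{2}{3} \cdot 3\right) \left(-16\right) - 6\right) - 1149 \left(- \frac{481}{-487} + \frac{233}{642}\right) = \left(\left(-2 + 2\right) \left(-16\right) - 6\right) - 1149 \left(\left(-481\right) \left(- \frac{1}{487}\right) + 233 \cdot \frac{1}{642}\right) = \left(0 \left(-16\right) - 6\right) - 1149 \left(\frac{481}{487} + \frac{233}{642}\right) = \left(0 - 6\right) - \frac{161730559}{104218} = -6 - \frac{161730559}{104218} = - \frac{162355867}{104218}$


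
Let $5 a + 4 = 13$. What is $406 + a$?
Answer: $\frac{2039}{5} \approx 407.8$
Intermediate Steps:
$a = \frac{9}{5}$ ($a = - \frac{4}{5} + \frac{1}{5} \cdot 13 = - \frac{4}{5} + \frac{13}{5} = \frac{9}{5} \approx 1.8$)
$406 + a = 406 + \frac{9}{5} = \frac{2039}{5}$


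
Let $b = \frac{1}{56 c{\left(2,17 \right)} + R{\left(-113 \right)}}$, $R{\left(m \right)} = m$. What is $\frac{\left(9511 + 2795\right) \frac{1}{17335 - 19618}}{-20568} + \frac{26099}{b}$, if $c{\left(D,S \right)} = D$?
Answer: $- \frac{204254008225}{7826124} \approx -26099.0$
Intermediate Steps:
$b = -1$ ($b = \frac{1}{56 \cdot 2 - 113} = \frac{1}{112 - 113} = \frac{1}{-1} = -1$)
$\frac{\left(9511 + 2795\right) \frac{1}{17335 - 19618}}{-20568} + \frac{26099}{b} = \frac{\left(9511 + 2795\right) \frac{1}{17335 - 19618}}{-20568} + \frac{26099}{-1} = \frac{12306}{-2283} \left(- \frac{1}{20568}\right) + 26099 \left(-1\right) = 12306 \left(- \frac{1}{2283}\right) \left(- \frac{1}{20568}\right) - 26099 = \left(- \frac{4102}{761}\right) \left(- \frac{1}{20568}\right) - 26099 = \frac{2051}{7826124} - 26099 = - \frac{204254008225}{7826124}$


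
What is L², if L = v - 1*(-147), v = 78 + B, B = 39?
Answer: 69696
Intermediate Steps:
v = 117 (v = 78 + 39 = 117)
L = 264 (L = 117 - 1*(-147) = 117 + 147 = 264)
L² = 264² = 69696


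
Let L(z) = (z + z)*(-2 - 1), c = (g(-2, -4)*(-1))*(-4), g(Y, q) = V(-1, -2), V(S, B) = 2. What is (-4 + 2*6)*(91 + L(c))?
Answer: 344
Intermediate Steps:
g(Y, q) = 2
c = 8 (c = (2*(-1))*(-4) = -2*(-4) = 8)
L(z) = -6*z (L(z) = (2*z)*(-3) = -6*z)
(-4 + 2*6)*(91 + L(c)) = (-4 + 2*6)*(91 - 6*8) = (-4 + 12)*(91 - 48) = 8*43 = 344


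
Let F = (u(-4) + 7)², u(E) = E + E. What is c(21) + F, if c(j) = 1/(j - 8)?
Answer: 14/13 ≈ 1.0769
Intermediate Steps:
u(E) = 2*E
c(j) = 1/(-8 + j)
F = 1 (F = (2*(-4) + 7)² = (-8 + 7)² = (-1)² = 1)
c(21) + F = 1/(-8 + 21) + 1 = 1/13 + 1 = 14/13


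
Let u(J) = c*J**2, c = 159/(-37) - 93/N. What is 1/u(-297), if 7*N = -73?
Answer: 2701/1100848320 ≈ 2.4536e-6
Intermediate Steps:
N = -73/7 (N = (1/7)*(-73) = -73/7 ≈ -10.429)
c = 12480/2701 (c = 159/(-37) - 93/(-73/7) = 159*(-1/37) - 93*(-7/73) = -159/37 + 651/73 = 12480/2701 ≈ 4.6205)
u(J) = 12480*J**2/2701
1/u(-297) = 1/((12480/2701)*(-297)**2) = 1/((12480/2701)*88209) = 1/(1100848320/2701) = 2701/1100848320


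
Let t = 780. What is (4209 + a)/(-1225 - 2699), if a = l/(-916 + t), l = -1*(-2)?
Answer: -286211/266832 ≈ -1.0726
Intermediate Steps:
l = 2
a = -1/68 (a = 2/(-916 + 780) = 2/(-136) = 2*(-1/136) = -1/68 ≈ -0.014706)
(4209 + a)/(-1225 - 2699) = (4209 - 1/68)/(-1225 - 2699) = (286211/68)/(-3924) = (286211/68)*(-1/3924) = -286211/266832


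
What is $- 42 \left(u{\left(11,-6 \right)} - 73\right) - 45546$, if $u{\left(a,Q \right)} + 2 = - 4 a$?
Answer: $-40548$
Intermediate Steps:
$u{\left(a,Q \right)} = -2 - 4 a$
$- 42 \left(u{\left(11,-6 \right)} - 73\right) - 45546 = - 42 \left(\left(-2 - 44\right) - 73\right) - 45546 = - 42 \left(-46 - 73\right) - 45546 = \left(-42\right) \left(-119\right) - 45546 = 4998 - 45546 = -40548$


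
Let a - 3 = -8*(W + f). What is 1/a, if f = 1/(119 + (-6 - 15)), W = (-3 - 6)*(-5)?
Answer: -49/17497 ≈ -0.0028005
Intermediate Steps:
W = 45 (W = -9*(-5) = 45)
f = 1/98 (f = 1/(119 - 21) = 1/98 ≈ 0.010204)
a = -17497/49 (a = 3 - 8*(45 + 1/98) = 3 - 8*4411/98 = 3 - 17644/49 = -17497/49 ≈ -357.08)
1/a = 1/(-17497/49) = -49/17497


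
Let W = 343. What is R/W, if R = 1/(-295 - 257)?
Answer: -1/189336 ≈ -5.2816e-6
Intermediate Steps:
R = -1/552 (R = 1/(-552) = -1/552 ≈ -0.0018116)
R/W = -1/552/343 = -1/552*1/343 = -1/189336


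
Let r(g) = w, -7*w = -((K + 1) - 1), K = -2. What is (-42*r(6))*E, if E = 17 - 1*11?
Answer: 72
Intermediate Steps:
E = 6 (E = 17 - 11 = 6)
w = -2/7 (w = -(-1)*((-2 + 1) - 1)/7 = -(-1)*(-1 - 1)/7 = -(-1)*(-2)/7 = -⅐*2 = -2/7 ≈ -0.28571)
r(g) = -2/7
(-42*r(6))*E = -42*(-2/7)*6 = 12*6 = 72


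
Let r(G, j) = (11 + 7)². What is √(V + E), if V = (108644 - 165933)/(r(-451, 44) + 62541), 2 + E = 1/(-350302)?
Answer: I*√156873016666344740410/7340578410 ≈ 1.7063*I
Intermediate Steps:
r(G, j) = 324 (r(G, j) = 18² = 324)
E = -700605/350302 (E = -2 + 1/(-350302) = -2 - 1/350302 = -700605/350302 ≈ -2.0000)
V = -57289/62865 (V = (108644 - 165933)/(324 + 62541) = -57289/62865 ≈ -0.91130)
√(V + E) = √(-57289/62865 - 700605/350302) = √(-64111984603/22021735230) = I*√156873016666344740410/7340578410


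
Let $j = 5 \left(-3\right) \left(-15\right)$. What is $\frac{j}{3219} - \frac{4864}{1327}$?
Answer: $- \frac{5119547}{1423871} \approx -3.5955$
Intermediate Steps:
$j = 225$ ($j = \left(-15\right) \left(-15\right) = 225$)
$\frac{j}{3219} - \frac{4864}{1327} = \frac{225}{3219} - \frac{4864}{1327} = 225 \cdot \frac{1}{3219} - \frac{4864}{1327} = \frac{75}{1073} - \frac{4864}{1327} = - \frac{5119547}{1423871}$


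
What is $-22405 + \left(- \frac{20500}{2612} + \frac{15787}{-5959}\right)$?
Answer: $- \frac{87223789721}{3891227} \approx -22416.0$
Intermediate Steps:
$-22405 + \left(- \frac{20500}{2612} + \frac{15787}{-5959}\right) = -22405 + \left(\left(-20500\right) \frac{1}{2612} + 15787 \left(- \frac{1}{5959}\right)\right) = -22405 - \frac{40848786}{3891227} = - \frac{87223789721}{3891227}$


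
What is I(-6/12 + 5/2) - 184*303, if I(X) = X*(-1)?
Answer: -55754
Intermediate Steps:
I(X) = -X
I(-6/12 + 5/2) - 184*303 = -(-6/12 + 5/2) - 184*303 = -(-6*1/12 + 5*(½)) - 55752 = -(-½ + 5/2) - 55752 = -1*2 - 55752 = -2 - 55752 = -55754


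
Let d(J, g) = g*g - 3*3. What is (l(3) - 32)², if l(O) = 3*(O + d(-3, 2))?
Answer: 1444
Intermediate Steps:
d(J, g) = -9 + g² (d(J, g) = g² - 9 = -9 + g²)
l(O) = -15 + 3*O (l(O) = 3*(O + (-9 + 2²)) = 3*(O + (-9 + 4)) = 3*(O - 5) = 3*(-5 + O) = -15 + 3*O)
(l(3) - 32)² = ((-15 + 3*3) - 32)² = ((-15 + 9) - 32)² = (-6 - 32)² = (-38)² = 1444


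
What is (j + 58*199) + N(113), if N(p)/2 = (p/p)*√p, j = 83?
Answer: 11625 + 2*√113 ≈ 11646.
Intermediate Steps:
N(p) = 2*√p (N(p) = 2*((p/p)*√p) = 2*(1*√p) = 2*√p)
(j + 58*199) + N(113) = (83 + 58*199) + 2*√113 = (83 + 11542) + 2*√113 = 11625 + 2*√113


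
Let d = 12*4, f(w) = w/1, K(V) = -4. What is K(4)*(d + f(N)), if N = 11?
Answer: -236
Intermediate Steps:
f(w) = w (f(w) = w*1 = w)
d = 48
K(4)*(d + f(N)) = -4*(48 + 11) = -4*59 = -236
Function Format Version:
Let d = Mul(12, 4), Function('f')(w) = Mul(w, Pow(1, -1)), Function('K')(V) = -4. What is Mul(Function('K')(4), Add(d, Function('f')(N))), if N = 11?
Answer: -236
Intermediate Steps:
Function('f')(w) = w (Function('f')(w) = Mul(w, 1) = w)
d = 48
Mul(Function('K')(4), Add(d, Function('f')(N))) = Mul(-4, Add(48, 11)) = Mul(-4, 59) = -236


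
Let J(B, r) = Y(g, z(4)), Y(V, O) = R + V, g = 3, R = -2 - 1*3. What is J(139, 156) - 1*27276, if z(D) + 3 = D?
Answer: -27278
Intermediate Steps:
R = -5 (R = -2 - 3 = -5)
z(D) = -3 + D
Y(V, O) = -5 + V
J(B, r) = -2 (J(B, r) = -5 + 3 = -2)
J(139, 156) - 1*27276 = -2 - 1*27276 = -2 - 27276 = -27278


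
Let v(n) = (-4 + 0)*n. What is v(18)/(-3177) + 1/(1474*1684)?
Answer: 19858081/876222248 ≈ 0.022663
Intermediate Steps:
v(n) = -4*n
v(18)/(-3177) + 1/(1474*1684) = -4*18/(-3177) + 1/(1474*1684) = -72*(-1/3177) + (1/1474)*(1/1684) = 8/353 + 1/2482216 = 19858081/876222248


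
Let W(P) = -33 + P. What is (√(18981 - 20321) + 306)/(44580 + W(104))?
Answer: 306/44651 + 2*I*√335/44651 ≈ 0.0068531 + 0.00081982*I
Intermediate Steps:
(√(18981 - 20321) + 306)/(44580 + W(104)) = (√(18981 - 20321) + 306)/(44580 + (-33 + 104)) = (√(-1340) + 306)/(44580 + 71) = (2*I*√335 + 306)/44651 = (306 + 2*I*√335)*(1/44651) = 306/44651 + 2*I*√335/44651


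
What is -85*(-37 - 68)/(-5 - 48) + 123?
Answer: -2406/53 ≈ -45.396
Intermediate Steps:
-85*(-37 - 68)/(-5 - 48) + 123 = -(-8925)/(-53) + 123 = -(-8925)*(-1)/53 + 123 = -85*105/53 + 123 = -8925/53 + 123 = -2406/53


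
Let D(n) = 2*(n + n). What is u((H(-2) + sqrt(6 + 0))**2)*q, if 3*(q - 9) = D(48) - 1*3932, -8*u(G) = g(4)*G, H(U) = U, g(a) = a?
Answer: 18565/3 - 7426*sqrt(6)/3 ≈ 125.03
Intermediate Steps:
D(n) = 4*n (D(n) = 2*(2*n) = 4*n)
u(G) = -G/2
q = -3713/3 (q = 9 + (4*48 - 1*3932)/3 = 9 + (192 - 3932)/3 = 9 + (1/3)*(-3740) = 9 - 3740/3 = -3713/3 ≈ -1237.7)
u((H(-2) + sqrt(6 + 0))**2)*q = -(-2 + sqrt(6 + 0))**2/2*(-3713/3) = -(-2 + sqrt(6))**2/2*(-3713/3) = 3713*(-2 + sqrt(6))**2/6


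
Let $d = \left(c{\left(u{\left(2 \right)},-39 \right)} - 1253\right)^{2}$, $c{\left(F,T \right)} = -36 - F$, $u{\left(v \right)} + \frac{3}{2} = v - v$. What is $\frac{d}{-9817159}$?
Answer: $- \frac{6630625}{39268636} \approx -0.16885$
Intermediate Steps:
$u{\left(v \right)} = - \frac{3}{2}$ ($u{\left(v \right)} = - \frac{3}{2} + \left(v - v\right) = - \frac{3}{2} + 0 = - \frac{3}{2}$)
$d = \frac{6630625}{4}$ ($d = \left(\left(-36 - - \frac{3}{2}\right) - 1253\right)^{2} = \left(\left(-36 + \frac{3}{2}\right) - 1253\right)^{2} = \left(- \frac{69}{2} - 1253\right)^{2} = \left(- \frac{2575}{2}\right)^{2} = \frac{6630625}{4} \approx 1.6577 \cdot 10^{6}$)
$\frac{d}{-9817159} = \frac{6630625}{4 \left(-9817159\right)} = \frac{6630625}{4} \left(- \frac{1}{9817159}\right) = - \frac{6630625}{39268636}$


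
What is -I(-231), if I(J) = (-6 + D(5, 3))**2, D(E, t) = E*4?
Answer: -196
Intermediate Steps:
D(E, t) = 4*E
I(J) = 196 (I(J) = (-6 + 4*5)**2 = (-6 + 20)**2 = 14**2 = 196)
-I(-231) = -1*196 = -196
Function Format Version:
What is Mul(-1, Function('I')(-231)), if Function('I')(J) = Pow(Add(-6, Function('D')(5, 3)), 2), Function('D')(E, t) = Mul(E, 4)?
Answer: -196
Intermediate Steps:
Function('D')(E, t) = Mul(4, E)
Function('I')(J) = 196 (Function('I')(J) = Pow(Add(-6, Mul(4, 5)), 2) = Pow(Add(-6, 20), 2) = Pow(14, 2) = 196)
Mul(-1, Function('I')(-231)) = Mul(-1, 196) = -196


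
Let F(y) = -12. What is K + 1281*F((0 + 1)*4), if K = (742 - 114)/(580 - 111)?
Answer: -7208840/469 ≈ -15371.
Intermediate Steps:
K = 628/469 ≈ 1.3390
K + 1281*F((0 + 1)*4) = 628/469 + 1281*(-12) = 628/469 - 15372 = -7208840/469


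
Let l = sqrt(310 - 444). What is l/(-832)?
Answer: -I*sqrt(134)/832 ≈ -0.013913*I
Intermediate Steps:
l = I*sqrt(134) (l = sqrt(-134) = I*sqrt(134) ≈ 11.576*I)
l/(-832) = (I*sqrt(134))/(-832) = (I*sqrt(134))*(-1/832) = -I*sqrt(134)/832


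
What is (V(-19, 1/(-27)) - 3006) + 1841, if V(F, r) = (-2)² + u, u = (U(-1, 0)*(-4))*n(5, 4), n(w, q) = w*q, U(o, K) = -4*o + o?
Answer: -1401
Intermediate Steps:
U(o, K) = -3*o
n(w, q) = q*w
u = -240 (u = (-3*(-1)*(-4))*(4*5) = (3*(-4))*20 = -12*20 = -240)
V(F, r) = -236 (V(F, r) = (-2)² - 240 = 4 - 240 = -236)
(V(-19, 1/(-27)) - 3006) + 1841 = (-236 - 3006) + 1841 = -3242 + 1841 = -1401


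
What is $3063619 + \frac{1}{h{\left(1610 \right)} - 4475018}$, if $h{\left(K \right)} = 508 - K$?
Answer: $\frac{13713126278279}{4476120} \approx 3.0636 \cdot 10^{6}$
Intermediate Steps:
$3063619 + \frac{1}{h{\left(1610 \right)} - 4475018} = 3063619 + \frac{1}{\left(508 - 1610\right) - 4475018} = 3063619 + \frac{1}{-1102 - 4475018} = 3063619 + \frac{1}{-4476120} = 3063619 - \frac{1}{4476120} = \frac{13713126278279}{4476120}$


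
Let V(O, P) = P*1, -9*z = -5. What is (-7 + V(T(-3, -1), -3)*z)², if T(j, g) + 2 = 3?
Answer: 676/9 ≈ 75.111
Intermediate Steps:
z = 5/9 (z = -⅑*(-5) = 5/9 ≈ 0.55556)
T(j, g) = 1 (T(j, g) = -2 + 3 = 1)
V(O, P) = P
(-7 + V(T(-3, -1), -3)*z)² = (-7 - 3*5/9)² = (-7 - 5/3)² = (-26/3)² = 676/9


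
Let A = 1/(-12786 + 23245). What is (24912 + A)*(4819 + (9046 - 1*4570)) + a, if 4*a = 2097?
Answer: 9687442295143/41836 ≈ 2.3156e+8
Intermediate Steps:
A = 1/10459 ≈ 9.5611e-5
a = 2097/4 (a = (¼)*2097 = 2097/4 ≈ 524.25)
(24912 + A)*(4819 + (9046 - 1*4570)) + a = (24912 + 1/10459)*(4819 + (9046 - 1*4570)) + 2097/4 = 260554609*(4819 + (9046 - 4570))/10459 + 2097/4 = 260554609*(4819 + 4476)/10459 + 2097/4 = (260554609/10459)*9295 + 2097/4 = 2421855090655/10459 + 2097/4 = 9687442295143/41836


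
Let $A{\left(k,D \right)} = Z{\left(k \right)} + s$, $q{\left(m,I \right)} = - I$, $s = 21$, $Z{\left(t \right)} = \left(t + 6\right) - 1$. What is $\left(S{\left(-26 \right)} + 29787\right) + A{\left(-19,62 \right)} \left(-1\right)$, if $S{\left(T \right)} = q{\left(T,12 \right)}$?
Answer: $29768$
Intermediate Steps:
$Z{\left(t \right)} = 5 + t$ ($Z{\left(t \right)} = \left(6 + t\right) - 1 = 5 + t$)
$S{\left(T \right)} = -12$ ($S{\left(T \right)} = \left(-1\right) 12 = -12$)
$A{\left(k,D \right)} = 26 + k$ ($A{\left(k,D \right)} = \left(5 + k\right) + 21 = 26 + k$)
$\left(S{\left(-26 \right)} + 29787\right) + A{\left(-19,62 \right)} \left(-1\right) = \left(-12 + 29787\right) + \left(26 - 19\right) \left(-1\right) = 29775 + 7 \left(-1\right) = 29775 - 7 = 29768$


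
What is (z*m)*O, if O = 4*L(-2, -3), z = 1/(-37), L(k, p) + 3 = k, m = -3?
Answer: -60/37 ≈ -1.6216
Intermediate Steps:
L(k, p) = -3 + k
z = -1/37 ≈ -0.027027
O = -20 (O = 4*(-3 - 2) = 4*(-5) = -20)
(z*m)*O = -1/37*(-3)*(-20) = (3/37)*(-20) = -60/37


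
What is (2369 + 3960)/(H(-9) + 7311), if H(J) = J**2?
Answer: 6329/7392 ≈ 0.85620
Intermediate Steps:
(2369 + 3960)/(H(-9) + 7311) = (2369 + 3960)/((-9)**2 + 7311) = 6329/(81 + 7311) = 6329/7392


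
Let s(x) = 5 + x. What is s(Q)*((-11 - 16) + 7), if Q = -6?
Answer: 20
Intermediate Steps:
s(Q)*((-11 - 16) + 7) = (5 - 6)*((-11 - 16) + 7) = -(-27 + 7) = -1*(-20) = 20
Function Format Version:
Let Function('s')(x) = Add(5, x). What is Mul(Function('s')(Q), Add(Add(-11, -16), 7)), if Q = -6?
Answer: 20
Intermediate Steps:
Mul(Function('s')(Q), Add(Add(-11, -16), 7)) = Mul(Add(5, -6), Add(Add(-11, -16), 7)) = Mul(-1, Add(-27, 7)) = Mul(-1, -20) = 20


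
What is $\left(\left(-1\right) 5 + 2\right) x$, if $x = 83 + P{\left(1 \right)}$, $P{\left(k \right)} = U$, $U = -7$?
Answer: $-228$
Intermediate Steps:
$P{\left(k \right)} = -7$
$x = 76$ ($x = 83 - 7 = 76$)
$\left(\left(-1\right) 5 + 2\right) x = \left(\left(-1\right) 5 + 2\right) 76 = \left(-5 + 2\right) 76 = \left(-3\right) 76 = -228$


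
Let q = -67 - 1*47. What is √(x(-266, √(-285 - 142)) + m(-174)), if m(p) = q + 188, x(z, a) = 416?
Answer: 7*√10 ≈ 22.136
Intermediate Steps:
q = -114 (q = -67 - 47 = -114)
m(p) = 74 (m(p) = -114 + 188 = 74)
√(x(-266, √(-285 - 142)) + m(-174)) = √(416 + 74) = √490 = 7*√10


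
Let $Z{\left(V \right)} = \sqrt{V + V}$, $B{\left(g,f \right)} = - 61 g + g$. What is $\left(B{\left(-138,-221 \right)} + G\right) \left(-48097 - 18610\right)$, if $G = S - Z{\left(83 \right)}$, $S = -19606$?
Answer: $755523482 + 66707 \sqrt{166} \approx 7.5638 \cdot 10^{8}$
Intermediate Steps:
$B{\left(g,f \right)} = - 60 g$
$Z{\left(V \right)} = \sqrt{2} \sqrt{V}$ ($Z{\left(V \right)} = \sqrt{2 V} = \sqrt{2} \sqrt{V}$)
$G = -19606 - \sqrt{166}$ ($G = -19606 - \sqrt{2} \sqrt{83} = -19606 - \sqrt{166} \approx -19619.0$)
$\left(B{\left(-138,-221 \right)} + G\right) \left(-48097 - 18610\right) = \left(\left(-60\right) \left(-138\right) - \left(19606 + \sqrt{166}\right)\right) \left(-48097 - 18610\right) = \left(8280 - \left(19606 + \sqrt{166}\right)\right) \left(-66707\right) = \left(-11326 - \sqrt{166}\right) \left(-66707\right) = 755523482 + 66707 \sqrt{166}$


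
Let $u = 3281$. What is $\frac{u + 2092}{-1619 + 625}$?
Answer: $- \frac{5373}{994} \approx -5.4054$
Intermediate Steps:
$\frac{u + 2092}{-1619 + 625} = \frac{3281 + 2092}{-1619 + 625} = \frac{5373}{-994} = 5373 \left(- \frac{1}{994}\right) = - \frac{5373}{994}$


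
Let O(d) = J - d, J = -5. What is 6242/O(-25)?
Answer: 3121/10 ≈ 312.10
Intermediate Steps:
O(d) = -5 - d
6242/O(-25) = 6242/(-5 - 1*(-25)) = 6242/(-5 + 25) = 6242/20 = 6242*(1/20) = 3121/10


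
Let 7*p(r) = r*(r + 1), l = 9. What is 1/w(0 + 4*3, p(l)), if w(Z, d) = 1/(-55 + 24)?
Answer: -31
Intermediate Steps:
p(r) = r*(1 + r)/7 (p(r) = (r*(r + 1))/7 = (r*(1 + r))/7 = r*(1 + r)/7)
w(Z, d) = -1/31 (w(Z, d) = 1/(-31) = -1/31)
1/w(0 + 4*3, p(l)) = 1/(-1/31) = -31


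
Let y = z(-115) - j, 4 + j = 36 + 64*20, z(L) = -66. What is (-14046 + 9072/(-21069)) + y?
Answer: -36108592/2341 ≈ -15424.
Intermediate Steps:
j = 1312 (j = -4 + (36 + 64*20) = -4 + (36 + 1280) = -4 + 1316 = 1312)
y = -1378 (y = -66 - 1*1312 = -66 - 1312 = -1378)
(-14046 + 9072/(-21069)) + y = (-14046 + 9072/(-21069)) - 1378 = (-14046 + 9072*(-1/21069)) - 1378 = (-14046 - 1008/2341) - 1378 = -32882694/2341 - 1378 = -36108592/2341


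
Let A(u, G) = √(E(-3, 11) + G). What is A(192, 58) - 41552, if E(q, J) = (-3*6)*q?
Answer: -41552 + 4*√7 ≈ -41541.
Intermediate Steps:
E(q, J) = -18*q
A(u, G) = √(54 + G) (A(u, G) = √(-18*(-3) + G) = √(54 + G))
A(192, 58) - 41552 = √(54 + 58) - 41552 = √112 - 41552 = 4*√7 - 41552 = -41552 + 4*√7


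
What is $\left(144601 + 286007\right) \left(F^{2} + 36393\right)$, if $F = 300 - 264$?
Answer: $16229184912$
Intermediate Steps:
$F = 36$
$\left(144601 + 286007\right) \left(F^{2} + 36393\right) = \left(144601 + 286007\right) \left(36^{2} + 36393\right) = 430608 \left(1296 + 36393\right) = 430608 \cdot 37689 = 16229184912$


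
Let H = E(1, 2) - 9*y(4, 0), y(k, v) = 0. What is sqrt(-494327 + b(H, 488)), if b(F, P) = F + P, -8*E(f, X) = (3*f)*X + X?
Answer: 4*I*sqrt(30865) ≈ 702.74*I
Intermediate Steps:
E(f, X) = -X/8 - 3*X*f/8 (E(f, X) = -((3*f)*X + X)/8 = -(3*X*f + X)/8 = -(X + 3*X*f)/8 = -X/8 - 3*X*f/8)
H = -1 (H = -1/8*2*(1 + 3*1) - 9*0 = -1/8*2*(1 + 3) + 0 = -1/8*2*4 + 0 = -1 + 0 = -1)
sqrt(-494327 + b(H, 488)) = sqrt(-494327 + (-1 + 488)) = sqrt(-494327 + 487) = sqrt(-493840) = 4*I*sqrt(30865)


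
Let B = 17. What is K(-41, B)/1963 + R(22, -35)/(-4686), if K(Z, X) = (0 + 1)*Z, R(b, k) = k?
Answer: -123421/9198618 ≈ -0.013417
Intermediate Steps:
K(Z, X) = Z (K(Z, X) = 1*Z = Z)
K(-41, B)/1963 + R(22, -35)/(-4686) = -41/1963 - 35/(-4686) = -41*1/1963 - 35*(-1/4686) = -41/1963 + 35/4686 = -123421/9198618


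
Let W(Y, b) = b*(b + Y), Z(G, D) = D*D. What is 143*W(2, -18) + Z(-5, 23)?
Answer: 41713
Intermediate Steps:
Z(G, D) = D**2
W(Y, b) = b*(Y + b)
143*W(2, -18) + Z(-5, 23) = 143*(-18*(2 - 18)) + 23**2 = 143*(-18*(-16)) + 529 = 143*288 + 529 = 41184 + 529 = 41713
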